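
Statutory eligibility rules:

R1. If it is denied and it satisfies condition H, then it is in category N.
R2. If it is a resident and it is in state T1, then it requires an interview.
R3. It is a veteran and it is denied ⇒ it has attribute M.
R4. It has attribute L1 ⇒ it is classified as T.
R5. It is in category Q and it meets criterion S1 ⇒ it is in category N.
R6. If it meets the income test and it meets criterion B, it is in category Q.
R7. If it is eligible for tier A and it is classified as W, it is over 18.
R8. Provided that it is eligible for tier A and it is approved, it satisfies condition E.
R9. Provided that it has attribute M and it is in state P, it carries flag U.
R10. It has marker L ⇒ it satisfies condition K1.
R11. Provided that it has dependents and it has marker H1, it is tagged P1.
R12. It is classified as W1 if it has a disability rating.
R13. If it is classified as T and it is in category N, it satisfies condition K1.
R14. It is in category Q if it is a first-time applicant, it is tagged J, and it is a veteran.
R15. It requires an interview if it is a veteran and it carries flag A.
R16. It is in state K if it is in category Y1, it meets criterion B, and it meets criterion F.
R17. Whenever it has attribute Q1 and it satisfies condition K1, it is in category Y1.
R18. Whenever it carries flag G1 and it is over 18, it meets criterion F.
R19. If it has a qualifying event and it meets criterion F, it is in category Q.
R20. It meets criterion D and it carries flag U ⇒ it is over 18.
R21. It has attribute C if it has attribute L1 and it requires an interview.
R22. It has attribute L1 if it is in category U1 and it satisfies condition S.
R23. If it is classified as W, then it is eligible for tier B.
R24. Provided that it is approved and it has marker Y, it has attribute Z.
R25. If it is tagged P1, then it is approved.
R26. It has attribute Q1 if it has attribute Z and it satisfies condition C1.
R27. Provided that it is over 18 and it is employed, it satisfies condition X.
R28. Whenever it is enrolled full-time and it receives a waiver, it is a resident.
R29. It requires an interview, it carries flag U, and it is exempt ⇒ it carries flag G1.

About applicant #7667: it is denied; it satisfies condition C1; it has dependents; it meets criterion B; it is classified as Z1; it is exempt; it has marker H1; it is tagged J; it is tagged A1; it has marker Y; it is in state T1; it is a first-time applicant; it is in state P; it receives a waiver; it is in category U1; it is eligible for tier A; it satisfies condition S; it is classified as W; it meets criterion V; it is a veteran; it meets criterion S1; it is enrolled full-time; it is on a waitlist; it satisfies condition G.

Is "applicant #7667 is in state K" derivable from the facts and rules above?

Yes

By R3 (it is a veteran, it is denied): it has attribute M.
By R7 (it is eligible for tier A, it is classified as W): it is over 18.
By R9 (it has attribute M, it is in state P): it carries flag U.
By R11 (it has dependents, it has marker H1): it is tagged P1.
By R14 (it is a first-time applicant, it is tagged J, it is a veteran): it is in category Q.
By R22 (it is in category U1, it satisfies condition S): it has attribute L1.
By R25 (it is tagged P1): it is approved.
By R28 (it is enrolled full-time, it receives a waiver): it is a resident.
By R2 (it is a resident, it is in state T1): it requires an interview.
By R4 (it has attribute L1): it is classified as T.
By R5 (it is in category Q, it meets criterion S1): it is in category N.
By R13 (it is classified as T, it is in category N): it satisfies condition K1.
By R24 (it is approved, it has marker Y): it has attribute Z.
By R26 (it has attribute Z, it satisfies condition C1): it has attribute Q1.
By R29 (it requires an interview, it carries flag U, it is exempt): it carries flag G1.
By R17 (it has attribute Q1, it satisfies condition K1): it is in category Y1.
By R18 (it carries flag G1, it is over 18): it meets criterion F.
By R16 (it is in category Y1, it meets criterion B, it meets criterion F): it is in state K.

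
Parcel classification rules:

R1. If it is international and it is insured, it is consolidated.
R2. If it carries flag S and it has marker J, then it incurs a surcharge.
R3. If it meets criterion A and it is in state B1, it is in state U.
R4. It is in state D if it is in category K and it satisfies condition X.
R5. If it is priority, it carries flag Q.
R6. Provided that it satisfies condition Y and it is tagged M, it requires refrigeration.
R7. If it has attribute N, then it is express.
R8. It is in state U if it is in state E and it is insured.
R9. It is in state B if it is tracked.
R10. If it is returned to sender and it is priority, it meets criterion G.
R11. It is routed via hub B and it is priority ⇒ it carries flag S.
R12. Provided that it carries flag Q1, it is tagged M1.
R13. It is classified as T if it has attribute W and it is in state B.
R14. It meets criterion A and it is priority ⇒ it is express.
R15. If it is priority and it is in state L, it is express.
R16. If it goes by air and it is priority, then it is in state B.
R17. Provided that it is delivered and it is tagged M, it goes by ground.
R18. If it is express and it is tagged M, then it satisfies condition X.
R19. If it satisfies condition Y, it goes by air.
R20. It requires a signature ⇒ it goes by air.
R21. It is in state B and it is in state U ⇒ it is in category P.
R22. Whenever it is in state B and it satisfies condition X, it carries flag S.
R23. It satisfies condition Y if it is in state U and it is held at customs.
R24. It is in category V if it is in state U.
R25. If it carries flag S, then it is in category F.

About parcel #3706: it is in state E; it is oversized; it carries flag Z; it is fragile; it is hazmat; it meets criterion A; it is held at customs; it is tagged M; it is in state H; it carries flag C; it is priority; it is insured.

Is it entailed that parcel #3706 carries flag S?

Yes

By R8 (it is in state E, it is insured): it is in state U.
By R14 (it meets criterion A, it is priority): it is express.
By R18 (it is express, it is tagged M): it satisfies condition X.
By R23 (it is in state U, it is held at customs): it satisfies condition Y.
By R19 (it satisfies condition Y): it goes by air.
By R16 (it goes by air, it is priority): it is in state B.
By R22 (it is in state B, it satisfies condition X): it carries flag S.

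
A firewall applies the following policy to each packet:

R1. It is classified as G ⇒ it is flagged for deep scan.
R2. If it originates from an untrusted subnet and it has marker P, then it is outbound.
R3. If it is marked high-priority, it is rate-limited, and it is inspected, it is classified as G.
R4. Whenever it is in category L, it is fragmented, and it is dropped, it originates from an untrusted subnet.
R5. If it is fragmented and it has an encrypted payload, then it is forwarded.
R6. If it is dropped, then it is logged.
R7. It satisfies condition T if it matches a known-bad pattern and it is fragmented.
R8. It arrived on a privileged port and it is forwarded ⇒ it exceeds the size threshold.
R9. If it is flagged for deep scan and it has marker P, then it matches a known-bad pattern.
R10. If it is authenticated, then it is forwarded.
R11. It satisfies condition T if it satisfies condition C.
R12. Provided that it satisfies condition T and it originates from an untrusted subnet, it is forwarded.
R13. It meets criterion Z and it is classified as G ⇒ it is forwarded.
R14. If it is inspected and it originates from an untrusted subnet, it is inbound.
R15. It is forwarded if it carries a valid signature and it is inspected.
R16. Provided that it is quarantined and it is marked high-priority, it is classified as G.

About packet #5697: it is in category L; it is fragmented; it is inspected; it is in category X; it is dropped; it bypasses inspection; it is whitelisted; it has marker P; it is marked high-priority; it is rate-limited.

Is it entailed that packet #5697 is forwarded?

By R3 (it is marked high-priority, it is rate-limited, it is inspected): it is classified as G.
By R4 (it is in category L, it is fragmented, it is dropped): it originates from an untrusted subnet.
By R1 (it is classified as G): it is flagged for deep scan.
By R9 (it is flagged for deep scan, it has marker P): it matches a known-bad pattern.
By R7 (it matches a known-bad pattern, it is fragmented): it satisfies condition T.
By R12 (it satisfies condition T, it originates from an untrusted subnet): it is forwarded.

Yes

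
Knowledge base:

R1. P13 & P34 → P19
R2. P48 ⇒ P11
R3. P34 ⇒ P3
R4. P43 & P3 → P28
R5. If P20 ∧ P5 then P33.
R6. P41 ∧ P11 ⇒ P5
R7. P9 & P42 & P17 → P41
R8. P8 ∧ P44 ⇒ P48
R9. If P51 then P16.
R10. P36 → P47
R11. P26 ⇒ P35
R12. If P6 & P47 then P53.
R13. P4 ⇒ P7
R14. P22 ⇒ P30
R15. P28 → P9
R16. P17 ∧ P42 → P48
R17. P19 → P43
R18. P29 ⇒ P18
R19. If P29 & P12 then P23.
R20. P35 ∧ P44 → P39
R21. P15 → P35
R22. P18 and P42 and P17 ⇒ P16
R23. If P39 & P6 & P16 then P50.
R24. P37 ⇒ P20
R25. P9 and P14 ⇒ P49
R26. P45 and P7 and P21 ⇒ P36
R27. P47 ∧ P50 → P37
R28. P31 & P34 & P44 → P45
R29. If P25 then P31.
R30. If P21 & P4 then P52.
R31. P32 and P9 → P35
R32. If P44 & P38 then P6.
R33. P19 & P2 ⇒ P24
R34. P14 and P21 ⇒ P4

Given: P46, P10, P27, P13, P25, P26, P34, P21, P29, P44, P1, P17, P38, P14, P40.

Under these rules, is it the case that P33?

Forward chaining from the given facts derives: P19, P3, P35, P43, P18, P39, P31, P6, P4, P28, P7, P9, P49, P45, P52, P36, P47, P53.
The only rule concluding P33 is R5, which needs P20; that is never established.

No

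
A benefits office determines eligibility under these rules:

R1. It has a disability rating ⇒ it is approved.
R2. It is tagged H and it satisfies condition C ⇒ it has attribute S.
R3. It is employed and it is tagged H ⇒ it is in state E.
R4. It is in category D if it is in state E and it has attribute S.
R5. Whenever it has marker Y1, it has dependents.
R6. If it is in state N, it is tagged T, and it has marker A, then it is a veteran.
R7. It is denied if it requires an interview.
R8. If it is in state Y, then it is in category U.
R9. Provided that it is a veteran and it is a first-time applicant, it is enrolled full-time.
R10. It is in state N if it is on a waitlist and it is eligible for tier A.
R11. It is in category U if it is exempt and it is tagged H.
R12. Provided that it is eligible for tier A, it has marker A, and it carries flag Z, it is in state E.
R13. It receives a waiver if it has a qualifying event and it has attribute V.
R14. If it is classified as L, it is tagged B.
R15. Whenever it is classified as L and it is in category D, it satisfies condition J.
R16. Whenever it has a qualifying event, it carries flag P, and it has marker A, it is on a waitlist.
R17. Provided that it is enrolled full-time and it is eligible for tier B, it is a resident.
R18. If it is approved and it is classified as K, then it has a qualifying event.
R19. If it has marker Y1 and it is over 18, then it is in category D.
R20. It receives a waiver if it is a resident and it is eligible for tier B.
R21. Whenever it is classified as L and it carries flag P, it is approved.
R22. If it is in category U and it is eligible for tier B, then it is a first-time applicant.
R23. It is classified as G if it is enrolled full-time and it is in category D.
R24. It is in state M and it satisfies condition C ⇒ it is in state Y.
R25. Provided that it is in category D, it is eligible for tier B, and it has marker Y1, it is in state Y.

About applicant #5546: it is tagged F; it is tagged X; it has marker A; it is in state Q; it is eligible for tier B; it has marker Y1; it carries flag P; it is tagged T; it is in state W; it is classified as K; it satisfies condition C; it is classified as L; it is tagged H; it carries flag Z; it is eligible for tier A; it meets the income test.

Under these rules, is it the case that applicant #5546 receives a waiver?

By R2 (it is tagged H, it satisfies condition C): it has attribute S.
By R12 (it is eligible for tier A, it has marker A, it carries flag Z): it is in state E.
By R21 (it is classified as L, it carries flag P): it is approved.
By R4 (it is in state E, it has attribute S): it is in category D.
By R18 (it is approved, it is classified as K): it has a qualifying event.
By R25 (it is in category D, it is eligible for tier B, it has marker Y1): it is in state Y.
By R8 (it is in state Y): it is in category U.
By R16 (it has a qualifying event, it carries flag P, it has marker A): it is on a waitlist.
By R22 (it is in category U, it is eligible for tier B): it is a first-time applicant.
By R10 (it is on a waitlist, it is eligible for tier A): it is in state N.
By R6 (it is in state N, it is tagged T, it has marker A): it is a veteran.
By R9 (it is a veteran, it is a first-time applicant): it is enrolled full-time.
By R17 (it is enrolled full-time, it is eligible for tier B): it is a resident.
By R20 (it is a resident, it is eligible for tier B): it receives a waiver.

Yes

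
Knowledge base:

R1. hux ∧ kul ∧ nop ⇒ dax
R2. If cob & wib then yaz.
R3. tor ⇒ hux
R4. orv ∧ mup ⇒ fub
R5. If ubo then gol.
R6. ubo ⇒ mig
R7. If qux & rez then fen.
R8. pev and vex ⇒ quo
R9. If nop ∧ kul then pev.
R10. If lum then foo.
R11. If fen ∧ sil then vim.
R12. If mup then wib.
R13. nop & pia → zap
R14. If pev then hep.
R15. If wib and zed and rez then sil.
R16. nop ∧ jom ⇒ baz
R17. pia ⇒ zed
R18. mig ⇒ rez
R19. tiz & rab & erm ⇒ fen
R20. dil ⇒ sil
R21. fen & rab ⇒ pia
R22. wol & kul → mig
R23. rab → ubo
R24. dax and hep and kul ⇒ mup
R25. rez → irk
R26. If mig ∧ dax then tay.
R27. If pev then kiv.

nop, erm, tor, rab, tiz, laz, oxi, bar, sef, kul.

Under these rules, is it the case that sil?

hux  (by R3: tor)
pev  (by R9: nop, kul)
hep  (by R14: pev)
fen  (by R19: tiz, rab, erm)
pia  (by R21: fen, rab)
ubo  (by R23: rab)
dax  (by R1: hux, kul, nop)
mig  (by R6: ubo)
zed  (by R17: pia)
rez  (by R18: mig)
mup  (by R24: dax, hep, kul)
wib  (by R12: mup)
sil  (by R15: wib, zed, rez)

Yes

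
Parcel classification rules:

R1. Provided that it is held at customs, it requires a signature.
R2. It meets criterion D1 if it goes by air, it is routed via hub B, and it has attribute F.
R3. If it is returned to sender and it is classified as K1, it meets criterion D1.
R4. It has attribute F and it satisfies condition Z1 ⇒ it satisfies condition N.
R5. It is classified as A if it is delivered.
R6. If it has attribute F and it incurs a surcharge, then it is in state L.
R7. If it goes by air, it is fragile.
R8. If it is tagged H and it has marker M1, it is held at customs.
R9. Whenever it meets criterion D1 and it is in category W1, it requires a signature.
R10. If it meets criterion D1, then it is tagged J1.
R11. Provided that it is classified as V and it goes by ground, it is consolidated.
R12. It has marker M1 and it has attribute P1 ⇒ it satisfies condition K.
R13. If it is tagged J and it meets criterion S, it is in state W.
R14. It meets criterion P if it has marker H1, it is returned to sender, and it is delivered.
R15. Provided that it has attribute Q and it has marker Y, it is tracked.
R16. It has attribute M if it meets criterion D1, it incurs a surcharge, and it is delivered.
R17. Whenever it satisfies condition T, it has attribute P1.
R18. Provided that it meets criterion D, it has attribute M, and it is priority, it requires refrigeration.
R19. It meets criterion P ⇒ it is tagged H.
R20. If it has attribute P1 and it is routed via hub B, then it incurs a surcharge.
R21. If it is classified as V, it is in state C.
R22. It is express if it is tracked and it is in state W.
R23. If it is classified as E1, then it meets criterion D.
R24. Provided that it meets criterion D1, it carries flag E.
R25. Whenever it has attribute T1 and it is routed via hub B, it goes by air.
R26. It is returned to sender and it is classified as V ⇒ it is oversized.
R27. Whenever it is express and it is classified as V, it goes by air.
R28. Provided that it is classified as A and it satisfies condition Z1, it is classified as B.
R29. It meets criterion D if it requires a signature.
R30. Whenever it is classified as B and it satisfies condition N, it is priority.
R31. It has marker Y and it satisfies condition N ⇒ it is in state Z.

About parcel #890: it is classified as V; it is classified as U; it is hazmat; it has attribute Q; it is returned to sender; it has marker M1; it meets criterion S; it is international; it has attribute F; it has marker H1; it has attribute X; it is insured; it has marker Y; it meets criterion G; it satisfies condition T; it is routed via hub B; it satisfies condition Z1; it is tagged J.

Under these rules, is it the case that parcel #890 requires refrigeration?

Forward chaining from the given facts derives: satisfies condition N, is in state W, is tracked, has attribute P1, incurs a surcharge, is in state C, is express, is oversized, goes by air, is in state Z, meets criterion D1, is in state L, is fragile, is tagged J1, satisfies condition K, carries flag E.
The only rule concluding "it requires refrigeration" is R18, which needs "it meets criterion D"; that is never established.

No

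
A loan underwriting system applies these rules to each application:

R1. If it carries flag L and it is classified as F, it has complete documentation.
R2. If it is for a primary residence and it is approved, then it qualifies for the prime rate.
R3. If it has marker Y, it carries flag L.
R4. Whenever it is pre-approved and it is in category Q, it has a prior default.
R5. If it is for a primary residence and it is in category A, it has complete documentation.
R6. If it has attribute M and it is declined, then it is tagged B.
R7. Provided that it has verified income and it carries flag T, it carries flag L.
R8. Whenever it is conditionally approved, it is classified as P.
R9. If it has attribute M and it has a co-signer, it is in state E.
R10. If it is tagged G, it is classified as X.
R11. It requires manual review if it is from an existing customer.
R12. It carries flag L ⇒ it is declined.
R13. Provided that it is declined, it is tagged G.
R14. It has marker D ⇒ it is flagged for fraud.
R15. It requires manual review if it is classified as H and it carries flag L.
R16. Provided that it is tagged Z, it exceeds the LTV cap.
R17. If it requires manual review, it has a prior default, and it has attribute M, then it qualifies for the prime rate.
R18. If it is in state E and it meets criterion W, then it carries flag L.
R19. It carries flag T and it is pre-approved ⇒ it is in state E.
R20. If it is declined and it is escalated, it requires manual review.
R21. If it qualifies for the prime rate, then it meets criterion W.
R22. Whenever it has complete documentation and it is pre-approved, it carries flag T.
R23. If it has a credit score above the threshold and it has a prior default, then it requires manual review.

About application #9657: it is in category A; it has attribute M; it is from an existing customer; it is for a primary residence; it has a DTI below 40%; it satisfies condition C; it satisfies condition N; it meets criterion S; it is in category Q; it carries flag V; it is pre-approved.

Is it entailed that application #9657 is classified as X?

Yes

By R4 (it is pre-approved, it is in category Q): it has a prior default.
By R5 (it is for a primary residence, it is in category A): it has complete documentation.
By R11 (it is from an existing customer): it requires manual review.
By R17 (it requires manual review, it has a prior default, it has attribute M): it qualifies for the prime rate.
By R21 (it qualifies for the prime rate): it meets criterion W.
By R22 (it has complete documentation, it is pre-approved): it carries flag T.
By R19 (it carries flag T, it is pre-approved): it is in state E.
By R18 (it is in state E, it meets criterion W): it carries flag L.
By R12 (it carries flag L): it is declined.
By R13 (it is declined): it is tagged G.
By R10 (it is tagged G): it is classified as X.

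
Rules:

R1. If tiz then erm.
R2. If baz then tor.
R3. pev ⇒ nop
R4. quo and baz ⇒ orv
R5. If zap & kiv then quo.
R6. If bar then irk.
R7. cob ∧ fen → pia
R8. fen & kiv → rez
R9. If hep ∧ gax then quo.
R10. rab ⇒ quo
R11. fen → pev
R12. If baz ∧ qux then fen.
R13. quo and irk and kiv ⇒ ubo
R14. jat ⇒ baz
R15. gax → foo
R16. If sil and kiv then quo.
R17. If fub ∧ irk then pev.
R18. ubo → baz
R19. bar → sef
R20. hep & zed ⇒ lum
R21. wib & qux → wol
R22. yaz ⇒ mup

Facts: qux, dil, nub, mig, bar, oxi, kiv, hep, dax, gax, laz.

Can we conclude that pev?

irk  (by R6: bar)
quo  (by R9: hep, gax)
ubo  (by R13: quo, irk, kiv)
baz  (by R18: ubo)
fen  (by R12: baz, qux)
pev  (by R11: fen)

Yes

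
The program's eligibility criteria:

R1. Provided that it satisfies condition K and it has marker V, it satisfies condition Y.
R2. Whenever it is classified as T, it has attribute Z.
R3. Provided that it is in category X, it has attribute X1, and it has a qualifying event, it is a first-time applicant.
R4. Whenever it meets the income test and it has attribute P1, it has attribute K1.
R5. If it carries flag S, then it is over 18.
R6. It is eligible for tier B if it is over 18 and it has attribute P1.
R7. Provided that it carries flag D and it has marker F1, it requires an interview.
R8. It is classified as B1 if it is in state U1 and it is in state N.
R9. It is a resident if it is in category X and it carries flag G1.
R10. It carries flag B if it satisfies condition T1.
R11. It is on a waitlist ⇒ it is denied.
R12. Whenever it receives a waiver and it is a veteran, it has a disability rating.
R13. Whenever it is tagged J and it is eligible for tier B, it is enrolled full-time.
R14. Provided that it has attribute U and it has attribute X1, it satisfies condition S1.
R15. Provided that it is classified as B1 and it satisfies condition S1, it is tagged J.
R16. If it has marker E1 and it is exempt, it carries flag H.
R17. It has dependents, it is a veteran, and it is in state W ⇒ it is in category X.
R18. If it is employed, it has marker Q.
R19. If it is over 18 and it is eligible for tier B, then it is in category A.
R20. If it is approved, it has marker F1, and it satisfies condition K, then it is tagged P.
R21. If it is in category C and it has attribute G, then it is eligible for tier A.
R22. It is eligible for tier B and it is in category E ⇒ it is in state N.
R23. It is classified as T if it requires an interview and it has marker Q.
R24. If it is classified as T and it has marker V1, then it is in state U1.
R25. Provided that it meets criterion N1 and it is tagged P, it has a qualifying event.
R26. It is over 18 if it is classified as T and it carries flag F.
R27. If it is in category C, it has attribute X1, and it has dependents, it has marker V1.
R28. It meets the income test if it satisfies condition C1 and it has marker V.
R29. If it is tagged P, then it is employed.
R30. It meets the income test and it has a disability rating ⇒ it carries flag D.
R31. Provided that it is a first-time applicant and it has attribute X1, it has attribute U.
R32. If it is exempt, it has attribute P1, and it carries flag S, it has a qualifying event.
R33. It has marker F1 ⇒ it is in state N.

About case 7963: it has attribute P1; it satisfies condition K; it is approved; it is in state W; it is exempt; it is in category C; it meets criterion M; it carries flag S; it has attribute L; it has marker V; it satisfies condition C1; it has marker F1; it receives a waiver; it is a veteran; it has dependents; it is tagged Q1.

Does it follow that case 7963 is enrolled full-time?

Forward chaining from the given facts derives: satisfies condition Y, is over 18, is eligible for tier B, has a disability rating, is in category X, is in category A, is tagged P, meets the income test, is employed, carries flag D, has a qualifying event, is in state N, has attribute K1, requires an interview, has marker Q, is classified as T, has attribute Z.
The only rule concluding "it is enrolled full-time" is R13, which needs "it is tagged J"; that is never established.

No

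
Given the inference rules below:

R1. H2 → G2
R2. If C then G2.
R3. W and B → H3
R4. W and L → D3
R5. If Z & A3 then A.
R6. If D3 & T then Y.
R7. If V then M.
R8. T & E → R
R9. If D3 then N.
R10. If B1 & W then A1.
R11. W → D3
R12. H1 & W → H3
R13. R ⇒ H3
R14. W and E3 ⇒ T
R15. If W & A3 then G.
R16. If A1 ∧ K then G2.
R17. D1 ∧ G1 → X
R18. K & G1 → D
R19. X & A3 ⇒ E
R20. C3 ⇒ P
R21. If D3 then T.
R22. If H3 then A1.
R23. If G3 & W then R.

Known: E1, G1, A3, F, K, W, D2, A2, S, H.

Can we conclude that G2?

No

Forward chaining from the given facts derives: D3, G, D, T, Y, N.
Rules concluding G2: R1 needs H2; R2 needs C; R16 needs A1 — none of these are established.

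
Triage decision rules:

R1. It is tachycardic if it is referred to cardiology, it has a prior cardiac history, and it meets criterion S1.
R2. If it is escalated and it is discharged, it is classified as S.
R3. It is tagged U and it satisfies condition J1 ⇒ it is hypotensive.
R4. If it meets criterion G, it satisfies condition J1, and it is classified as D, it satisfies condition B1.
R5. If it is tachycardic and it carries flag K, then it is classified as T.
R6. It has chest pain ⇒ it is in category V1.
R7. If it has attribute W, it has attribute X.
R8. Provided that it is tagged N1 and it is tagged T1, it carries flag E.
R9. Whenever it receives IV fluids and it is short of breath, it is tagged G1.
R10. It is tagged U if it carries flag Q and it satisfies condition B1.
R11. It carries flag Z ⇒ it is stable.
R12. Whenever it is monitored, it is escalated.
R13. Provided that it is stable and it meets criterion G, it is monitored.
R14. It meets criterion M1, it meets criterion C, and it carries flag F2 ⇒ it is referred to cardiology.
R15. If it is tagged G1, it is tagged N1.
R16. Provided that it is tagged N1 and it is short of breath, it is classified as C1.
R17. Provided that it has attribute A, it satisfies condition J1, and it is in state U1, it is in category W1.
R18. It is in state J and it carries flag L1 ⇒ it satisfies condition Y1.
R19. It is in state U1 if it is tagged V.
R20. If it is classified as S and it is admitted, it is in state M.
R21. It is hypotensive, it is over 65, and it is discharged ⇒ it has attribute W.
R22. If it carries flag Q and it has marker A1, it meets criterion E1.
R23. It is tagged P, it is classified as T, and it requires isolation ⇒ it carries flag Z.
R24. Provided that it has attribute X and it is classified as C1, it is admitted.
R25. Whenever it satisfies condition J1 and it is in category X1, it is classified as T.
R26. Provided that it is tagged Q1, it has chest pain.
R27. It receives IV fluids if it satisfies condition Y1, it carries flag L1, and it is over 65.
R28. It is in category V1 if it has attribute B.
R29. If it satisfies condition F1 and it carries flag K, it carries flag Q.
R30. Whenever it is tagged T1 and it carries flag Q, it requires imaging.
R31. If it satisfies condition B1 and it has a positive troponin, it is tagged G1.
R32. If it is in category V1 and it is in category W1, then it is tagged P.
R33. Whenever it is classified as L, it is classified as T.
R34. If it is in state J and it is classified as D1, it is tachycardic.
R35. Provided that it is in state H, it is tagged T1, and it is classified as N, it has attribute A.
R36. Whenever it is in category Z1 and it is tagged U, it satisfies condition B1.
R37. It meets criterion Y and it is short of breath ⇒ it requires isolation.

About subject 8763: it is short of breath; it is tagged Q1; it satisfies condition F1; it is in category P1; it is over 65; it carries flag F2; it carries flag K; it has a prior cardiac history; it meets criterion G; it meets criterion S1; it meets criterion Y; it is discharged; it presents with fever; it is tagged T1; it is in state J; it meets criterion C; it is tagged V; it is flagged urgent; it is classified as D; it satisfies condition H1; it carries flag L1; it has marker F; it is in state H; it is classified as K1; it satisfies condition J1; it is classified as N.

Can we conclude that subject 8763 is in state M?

Forward chaining from the given facts derives: satisfies condition B1, satisfies condition Y1, is in state U1, has chest pain, receives IV fluids, carries flag Q, requires imaging, has attribute A, requires isolation, is in category V1, is tagged G1, is tagged U, is tagged N1, is classified as C1, is in category W1, is tagged P, is hypotensive, carries flag E, has attribute W, has attribute X, is admitted.
The only rule concluding "it is in state M" is R20, which needs "it is classified as S"; that is never established.

No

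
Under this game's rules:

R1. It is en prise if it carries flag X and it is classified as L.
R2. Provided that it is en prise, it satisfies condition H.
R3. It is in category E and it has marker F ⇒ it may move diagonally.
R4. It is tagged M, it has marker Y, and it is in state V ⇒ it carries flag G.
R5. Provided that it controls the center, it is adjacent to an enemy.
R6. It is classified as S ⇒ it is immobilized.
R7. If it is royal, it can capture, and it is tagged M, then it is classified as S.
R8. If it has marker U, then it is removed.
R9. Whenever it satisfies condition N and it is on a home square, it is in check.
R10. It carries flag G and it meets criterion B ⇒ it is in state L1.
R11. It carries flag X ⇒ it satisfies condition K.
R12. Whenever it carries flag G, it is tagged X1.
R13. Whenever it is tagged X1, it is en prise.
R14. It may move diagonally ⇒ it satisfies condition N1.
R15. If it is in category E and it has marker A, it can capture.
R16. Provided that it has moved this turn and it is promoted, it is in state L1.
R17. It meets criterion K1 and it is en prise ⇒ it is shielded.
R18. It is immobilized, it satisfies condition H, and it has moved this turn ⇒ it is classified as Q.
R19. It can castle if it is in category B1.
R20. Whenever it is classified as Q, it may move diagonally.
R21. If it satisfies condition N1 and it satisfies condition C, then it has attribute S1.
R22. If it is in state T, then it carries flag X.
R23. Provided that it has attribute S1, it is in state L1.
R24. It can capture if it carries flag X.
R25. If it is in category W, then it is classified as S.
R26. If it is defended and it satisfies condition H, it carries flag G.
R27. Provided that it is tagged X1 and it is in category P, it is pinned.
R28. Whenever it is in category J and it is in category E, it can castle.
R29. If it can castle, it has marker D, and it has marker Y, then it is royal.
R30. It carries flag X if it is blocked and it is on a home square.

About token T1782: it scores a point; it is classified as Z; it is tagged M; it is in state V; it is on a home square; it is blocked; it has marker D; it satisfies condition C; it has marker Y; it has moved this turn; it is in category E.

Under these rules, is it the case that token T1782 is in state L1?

No

Forward chaining from the given facts derives: carries flag G, is tagged X1, is en prise, carries flag X, satisfies condition H, satisfies condition K, can capture.
Rules concluding "it is in state L1": R10 needs "it meets criterion B"; R16 needs "it is promoted"; R23 needs "it has attribute S1" — none of these are established.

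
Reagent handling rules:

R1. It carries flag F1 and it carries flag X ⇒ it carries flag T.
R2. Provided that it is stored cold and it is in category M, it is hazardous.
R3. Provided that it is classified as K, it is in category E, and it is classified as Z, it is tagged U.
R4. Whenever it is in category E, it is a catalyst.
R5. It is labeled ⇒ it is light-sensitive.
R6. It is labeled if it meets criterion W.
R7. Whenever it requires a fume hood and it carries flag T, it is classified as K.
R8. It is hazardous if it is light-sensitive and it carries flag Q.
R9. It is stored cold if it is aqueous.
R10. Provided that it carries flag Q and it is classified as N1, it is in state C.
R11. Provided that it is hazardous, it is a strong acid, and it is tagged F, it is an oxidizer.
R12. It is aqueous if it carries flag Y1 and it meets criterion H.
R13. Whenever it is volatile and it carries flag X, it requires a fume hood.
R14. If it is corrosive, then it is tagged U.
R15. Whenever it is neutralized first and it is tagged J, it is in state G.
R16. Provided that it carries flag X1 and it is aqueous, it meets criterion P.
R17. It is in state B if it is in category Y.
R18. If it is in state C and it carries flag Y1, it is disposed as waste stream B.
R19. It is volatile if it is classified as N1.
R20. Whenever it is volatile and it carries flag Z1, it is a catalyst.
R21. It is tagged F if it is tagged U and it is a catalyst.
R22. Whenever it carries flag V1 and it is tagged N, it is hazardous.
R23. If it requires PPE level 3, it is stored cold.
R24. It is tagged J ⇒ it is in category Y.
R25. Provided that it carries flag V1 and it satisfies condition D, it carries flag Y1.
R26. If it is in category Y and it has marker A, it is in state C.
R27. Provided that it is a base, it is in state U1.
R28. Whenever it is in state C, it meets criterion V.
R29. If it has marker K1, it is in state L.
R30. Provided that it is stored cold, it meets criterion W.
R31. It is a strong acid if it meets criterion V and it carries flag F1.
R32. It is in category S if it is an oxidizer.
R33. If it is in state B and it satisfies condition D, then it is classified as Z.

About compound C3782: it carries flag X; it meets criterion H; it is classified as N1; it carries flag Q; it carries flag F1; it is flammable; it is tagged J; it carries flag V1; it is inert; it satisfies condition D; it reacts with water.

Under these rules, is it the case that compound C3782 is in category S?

Forward chaining from the given facts derives: carries flag T, is in state C, is volatile, is in category Y, carries flag Y1, meets criterion V, is a strong acid, is aqueous, requires a fume hood, is in state B, is disposed as waste stream B, is classified as Z, is classified as K, is stored cold, meets criterion W, is labeled, is light-sensitive, is hazardous.
The only rule concluding "it is in category S" is R32, which needs "it is an oxidizer"; that is never established.

No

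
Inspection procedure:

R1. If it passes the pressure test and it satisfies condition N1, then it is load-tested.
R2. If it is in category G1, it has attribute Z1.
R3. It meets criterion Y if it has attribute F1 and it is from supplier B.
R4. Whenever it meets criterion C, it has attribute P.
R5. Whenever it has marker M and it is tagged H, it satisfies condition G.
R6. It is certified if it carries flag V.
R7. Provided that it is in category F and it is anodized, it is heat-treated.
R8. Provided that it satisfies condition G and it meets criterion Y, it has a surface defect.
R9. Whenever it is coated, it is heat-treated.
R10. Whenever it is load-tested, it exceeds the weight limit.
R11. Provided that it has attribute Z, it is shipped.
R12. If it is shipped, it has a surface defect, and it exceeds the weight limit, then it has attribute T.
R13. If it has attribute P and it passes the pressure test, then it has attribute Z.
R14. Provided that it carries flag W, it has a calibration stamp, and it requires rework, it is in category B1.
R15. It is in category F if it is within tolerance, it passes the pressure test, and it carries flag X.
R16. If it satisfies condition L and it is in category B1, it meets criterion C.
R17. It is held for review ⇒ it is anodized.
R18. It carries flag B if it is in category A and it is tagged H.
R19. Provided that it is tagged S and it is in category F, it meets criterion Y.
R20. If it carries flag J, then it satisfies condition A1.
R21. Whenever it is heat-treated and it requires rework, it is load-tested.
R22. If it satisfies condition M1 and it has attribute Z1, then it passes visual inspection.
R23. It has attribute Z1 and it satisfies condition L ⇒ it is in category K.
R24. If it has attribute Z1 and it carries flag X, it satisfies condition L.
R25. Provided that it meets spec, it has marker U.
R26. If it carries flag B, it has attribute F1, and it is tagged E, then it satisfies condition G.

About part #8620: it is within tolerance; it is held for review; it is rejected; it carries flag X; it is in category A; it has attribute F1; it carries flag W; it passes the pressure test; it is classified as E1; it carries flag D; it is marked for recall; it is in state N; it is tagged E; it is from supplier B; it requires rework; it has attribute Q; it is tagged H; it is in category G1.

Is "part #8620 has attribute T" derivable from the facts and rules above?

Forward chaining from the given facts derives: has attribute Z1, meets criterion Y, is in category F, is anodized, carries flag B, satisfies condition L, satisfies condition G, is heat-treated, has a surface defect, is load-tested, is in category K, exceeds the weight limit.
The only rule concluding "it has attribute T" is R12, which needs "it is shipped"; that is never established.

No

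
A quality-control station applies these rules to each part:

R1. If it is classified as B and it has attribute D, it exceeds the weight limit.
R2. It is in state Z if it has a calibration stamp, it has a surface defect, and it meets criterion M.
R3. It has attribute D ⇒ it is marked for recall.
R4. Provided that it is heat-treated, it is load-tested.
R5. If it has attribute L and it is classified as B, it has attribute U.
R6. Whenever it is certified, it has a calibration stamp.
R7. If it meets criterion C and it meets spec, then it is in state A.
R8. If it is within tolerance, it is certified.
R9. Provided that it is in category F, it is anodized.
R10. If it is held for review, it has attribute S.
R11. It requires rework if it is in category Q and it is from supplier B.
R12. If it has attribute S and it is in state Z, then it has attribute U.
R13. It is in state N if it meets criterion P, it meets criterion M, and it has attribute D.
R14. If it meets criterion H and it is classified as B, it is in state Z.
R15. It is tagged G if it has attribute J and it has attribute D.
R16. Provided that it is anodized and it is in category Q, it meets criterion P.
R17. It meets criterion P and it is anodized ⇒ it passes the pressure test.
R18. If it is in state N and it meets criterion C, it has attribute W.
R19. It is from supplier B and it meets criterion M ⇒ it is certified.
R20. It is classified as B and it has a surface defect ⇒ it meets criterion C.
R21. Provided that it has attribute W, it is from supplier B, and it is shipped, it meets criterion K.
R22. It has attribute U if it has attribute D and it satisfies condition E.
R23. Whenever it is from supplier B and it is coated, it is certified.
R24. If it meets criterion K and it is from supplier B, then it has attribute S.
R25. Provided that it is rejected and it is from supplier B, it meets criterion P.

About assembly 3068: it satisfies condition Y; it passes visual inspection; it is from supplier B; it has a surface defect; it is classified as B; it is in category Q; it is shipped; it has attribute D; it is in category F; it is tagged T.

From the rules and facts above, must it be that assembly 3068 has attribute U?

Forward chaining from the given facts derives: exceeds the weight limit, is marked for recall, is anodized, requires rework, meets criterion P, passes the pressure test, meets criterion C.
Rules concluding "it has attribute U": R5 needs "it has attribute L"; R12 needs "it has attribute S"; R22 needs "it satisfies condition E" — none of these are established.

No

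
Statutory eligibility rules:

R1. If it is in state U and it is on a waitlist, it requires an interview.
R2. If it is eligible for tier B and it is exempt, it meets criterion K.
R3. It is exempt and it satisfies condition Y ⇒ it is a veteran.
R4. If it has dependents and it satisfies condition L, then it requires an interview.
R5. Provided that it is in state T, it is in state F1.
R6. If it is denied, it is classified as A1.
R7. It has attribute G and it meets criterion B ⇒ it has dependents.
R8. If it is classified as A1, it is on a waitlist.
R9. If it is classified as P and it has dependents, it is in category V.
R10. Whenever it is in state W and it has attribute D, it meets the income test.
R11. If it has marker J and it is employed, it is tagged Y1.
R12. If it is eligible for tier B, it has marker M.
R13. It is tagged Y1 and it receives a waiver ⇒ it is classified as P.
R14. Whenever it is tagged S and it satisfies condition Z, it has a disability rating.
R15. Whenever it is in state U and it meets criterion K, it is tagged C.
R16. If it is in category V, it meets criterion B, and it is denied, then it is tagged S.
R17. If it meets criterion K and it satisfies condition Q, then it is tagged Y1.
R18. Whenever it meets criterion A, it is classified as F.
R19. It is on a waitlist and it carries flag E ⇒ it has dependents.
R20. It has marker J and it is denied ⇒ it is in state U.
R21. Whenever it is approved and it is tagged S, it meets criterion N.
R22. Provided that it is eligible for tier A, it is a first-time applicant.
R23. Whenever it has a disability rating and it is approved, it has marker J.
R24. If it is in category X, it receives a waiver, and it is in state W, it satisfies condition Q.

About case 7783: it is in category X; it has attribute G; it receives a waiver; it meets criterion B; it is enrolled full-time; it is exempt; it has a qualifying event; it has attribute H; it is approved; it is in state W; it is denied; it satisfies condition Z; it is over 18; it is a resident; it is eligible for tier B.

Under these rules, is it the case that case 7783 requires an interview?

By R2 (it is eligible for tier B, it is exempt): it meets criterion K.
By R6 (it is denied): it is classified as A1.
By R7 (it has attribute G, it meets criterion B): it has dependents.
By R8 (it is classified as A1): it is on a waitlist.
By R24 (it is in category X, it receives a waiver, it is in state W): it satisfies condition Q.
By R17 (it meets criterion K, it satisfies condition Q): it is tagged Y1.
By R13 (it is tagged Y1, it receives a waiver): it is classified as P.
By R9 (it is classified as P, it has dependents): it is in category V.
By R16 (it is in category V, it meets criterion B, it is denied): it is tagged S.
By R14 (it is tagged S, it satisfies condition Z): it has a disability rating.
By R23 (it has a disability rating, it is approved): it has marker J.
By R20 (it has marker J, it is denied): it is in state U.
By R1 (it is in state U, it is on a waitlist): it requires an interview.

Yes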